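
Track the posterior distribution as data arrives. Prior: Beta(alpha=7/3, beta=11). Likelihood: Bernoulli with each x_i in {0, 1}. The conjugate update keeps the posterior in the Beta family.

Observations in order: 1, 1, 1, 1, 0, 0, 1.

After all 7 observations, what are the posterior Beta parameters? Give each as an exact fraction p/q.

obs 1: x=1 → posterior Beta(10/3, 11)
obs 2: x=1 → posterior Beta(13/3, 11)
obs 3: x=1 → posterior Beta(16/3, 11)
obs 4: x=1 → posterior Beta(19/3, 11)
obs 5: x=0 → posterior Beta(19/3, 12)
obs 6: x=0 → posterior Beta(19/3, 13)
obs 7: x=1 → posterior Beta(22/3, 13)

alpha=22/3, beta=13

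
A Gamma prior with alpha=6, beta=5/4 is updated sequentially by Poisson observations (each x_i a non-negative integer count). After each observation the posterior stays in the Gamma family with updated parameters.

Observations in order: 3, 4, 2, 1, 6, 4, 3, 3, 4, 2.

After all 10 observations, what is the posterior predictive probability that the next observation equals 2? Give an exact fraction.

obs 1: x=3 → posterior Gamma(9, 9/4)
obs 2: x=4 → posterior Gamma(13, 13/4)
obs 3: x=2 → posterior Gamma(15, 17/4)
obs 4: x=1 → posterior Gamma(16, 21/4)
obs 5: x=6 → posterior Gamma(22, 25/4)
obs 6: x=4 → posterior Gamma(26, 29/4)
obs 7: x=3 → posterior Gamma(29, 33/4)
obs 8: x=3 → posterior Gamma(32, 37/4)
obs 9: x=4 → posterior Gamma(36, 41/4)
obs 10: x=2 → posterior Gamma(38, 45/4)

7870706433237030795851358652532384064170764759182929992675781250000/40536215597144386832065866109016673800875222251012083746192454448001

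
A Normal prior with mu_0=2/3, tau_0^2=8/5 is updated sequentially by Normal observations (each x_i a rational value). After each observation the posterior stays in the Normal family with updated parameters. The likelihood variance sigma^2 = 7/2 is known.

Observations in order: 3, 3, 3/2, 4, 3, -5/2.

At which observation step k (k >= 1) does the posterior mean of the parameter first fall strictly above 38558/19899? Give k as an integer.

k = 4

obs 1: x=3 → posterior Normal(214/153, 56/51)
obs 2: x=3 → posterior Normal(358/201, 56/67)
obs 3: x=3/2 → posterior Normal(430/249, 56/83)
obs 4: x=4 → posterior Normal(622/297, 56/99)
obs 5: x=3 → posterior Normal(766/345, 56/115)
obs 6: x=-5/2 → posterior Normal(646/393, 56/131)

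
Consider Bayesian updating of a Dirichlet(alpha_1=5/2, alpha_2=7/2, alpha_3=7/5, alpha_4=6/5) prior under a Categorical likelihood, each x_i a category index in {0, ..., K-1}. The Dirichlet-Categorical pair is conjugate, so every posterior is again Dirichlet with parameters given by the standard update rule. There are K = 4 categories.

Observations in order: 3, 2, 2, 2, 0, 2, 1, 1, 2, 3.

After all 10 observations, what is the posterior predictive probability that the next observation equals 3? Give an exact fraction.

obs 1: x=3 → posterior Dirichlet(5/2, 7/2, 7/5, 11/5)
obs 2: x=2 → posterior Dirichlet(5/2, 7/2, 12/5, 11/5)
obs 3: x=2 → posterior Dirichlet(5/2, 7/2, 17/5, 11/5)
obs 4: x=2 → posterior Dirichlet(5/2, 7/2, 22/5, 11/5)
obs 5: x=0 → posterior Dirichlet(7/2, 7/2, 22/5, 11/5)
obs 6: x=2 → posterior Dirichlet(7/2, 7/2, 27/5, 11/5)
obs 7: x=1 → posterior Dirichlet(7/2, 9/2, 27/5, 11/5)
obs 8: x=1 → posterior Dirichlet(7/2, 11/2, 27/5, 11/5)
obs 9: x=2 → posterior Dirichlet(7/2, 11/2, 32/5, 11/5)
obs 10: x=3 → posterior Dirichlet(7/2, 11/2, 32/5, 16/5)

16/93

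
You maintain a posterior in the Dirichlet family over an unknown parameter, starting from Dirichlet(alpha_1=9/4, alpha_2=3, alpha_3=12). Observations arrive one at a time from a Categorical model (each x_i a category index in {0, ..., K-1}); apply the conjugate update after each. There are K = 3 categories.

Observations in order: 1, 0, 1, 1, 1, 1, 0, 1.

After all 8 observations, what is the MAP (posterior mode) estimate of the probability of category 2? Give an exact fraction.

obs 1: x=1 → posterior Dirichlet(9/4, 4, 12)
obs 2: x=0 → posterior Dirichlet(13/4, 4, 12)
obs 3: x=1 → posterior Dirichlet(13/4, 5, 12)
obs 4: x=1 → posterior Dirichlet(13/4, 6, 12)
obs 5: x=1 → posterior Dirichlet(13/4, 7, 12)
obs 6: x=1 → posterior Dirichlet(13/4, 8, 12)
obs 7: x=0 → posterior Dirichlet(17/4, 8, 12)
obs 8: x=1 → posterior Dirichlet(17/4, 9, 12)

44/89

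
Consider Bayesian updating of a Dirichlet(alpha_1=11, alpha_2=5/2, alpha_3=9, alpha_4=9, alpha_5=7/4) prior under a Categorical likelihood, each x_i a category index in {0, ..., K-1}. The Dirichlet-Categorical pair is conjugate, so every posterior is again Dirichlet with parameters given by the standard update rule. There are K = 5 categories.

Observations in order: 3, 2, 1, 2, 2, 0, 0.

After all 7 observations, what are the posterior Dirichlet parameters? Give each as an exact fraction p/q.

obs 1: x=3 → posterior Dirichlet(11, 5/2, 9, 10, 7/4)
obs 2: x=2 → posterior Dirichlet(11, 5/2, 10, 10, 7/4)
obs 3: x=1 → posterior Dirichlet(11, 7/2, 10, 10, 7/4)
obs 4: x=2 → posterior Dirichlet(11, 7/2, 11, 10, 7/4)
obs 5: x=2 → posterior Dirichlet(11, 7/2, 12, 10, 7/4)
obs 6: x=0 → posterior Dirichlet(12, 7/2, 12, 10, 7/4)
obs 7: x=0 → posterior Dirichlet(13, 7/2, 12, 10, 7/4)

alpha_1=13, alpha_2=7/2, alpha_3=12, alpha_4=10, alpha_5=7/4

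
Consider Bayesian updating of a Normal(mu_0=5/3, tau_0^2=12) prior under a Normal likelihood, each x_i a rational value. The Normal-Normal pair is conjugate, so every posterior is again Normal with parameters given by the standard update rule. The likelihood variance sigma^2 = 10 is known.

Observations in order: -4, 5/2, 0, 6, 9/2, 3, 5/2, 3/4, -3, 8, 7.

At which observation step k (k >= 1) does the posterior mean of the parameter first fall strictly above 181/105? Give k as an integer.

obs 1: x=-4 → posterior Normal(-47/33, 60/11)
obs 2: x=5/2 → posterior Normal(-2/51, 60/17)
obs 3: x=0 → posterior Normal(-2/69, 60/23)
obs 4: x=6 → posterior Normal(106/87, 60/29)
obs 5: x=9/2 → posterior Normal(187/105, 12/7)
obs 6: x=3 → posterior Normal(241/123, 60/41)
obs 7: x=5/2 → posterior Normal(286/141, 60/47)
obs 8: x=3/4 → posterior Normal(599/318, 60/53)
obs 9: x=-3 → posterior Normal(491/354, 60/59)
obs 10: x=8 → posterior Normal(779/390, 12/13)
obs 11: x=7 → posterior Normal(1031/426, 60/71)

k = 5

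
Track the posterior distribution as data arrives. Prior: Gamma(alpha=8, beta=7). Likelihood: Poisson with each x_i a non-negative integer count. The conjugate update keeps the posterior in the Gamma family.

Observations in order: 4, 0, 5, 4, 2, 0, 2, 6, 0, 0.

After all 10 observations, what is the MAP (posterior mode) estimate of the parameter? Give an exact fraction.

30/17

obs 1: x=4 → posterior Gamma(12, 8)
obs 2: x=0 → posterior Gamma(12, 9)
obs 3: x=5 → posterior Gamma(17, 10)
obs 4: x=4 → posterior Gamma(21, 11)
obs 5: x=2 → posterior Gamma(23, 12)
obs 6: x=0 → posterior Gamma(23, 13)
obs 7: x=2 → posterior Gamma(25, 14)
obs 8: x=6 → posterior Gamma(31, 15)
obs 9: x=0 → posterior Gamma(31, 16)
obs 10: x=0 → posterior Gamma(31, 17)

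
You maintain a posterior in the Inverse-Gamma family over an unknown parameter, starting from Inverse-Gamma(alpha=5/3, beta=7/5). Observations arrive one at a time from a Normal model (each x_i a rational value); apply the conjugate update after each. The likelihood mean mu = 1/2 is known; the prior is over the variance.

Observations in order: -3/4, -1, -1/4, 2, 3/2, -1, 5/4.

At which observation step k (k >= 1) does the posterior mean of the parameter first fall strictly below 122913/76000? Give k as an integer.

k = 7

obs 1: x=-3/4 → posterior Inverse-Gamma(13/6, 349/160)
obs 2: x=-1 → posterior Inverse-Gamma(8/3, 529/160)
obs 3: x=-1/4 → posterior Inverse-Gamma(19/6, 287/80)
obs 4: x=2 → posterior Inverse-Gamma(11/3, 377/80)
obs 5: x=3/2 → posterior Inverse-Gamma(25/6, 417/80)
obs 6: x=-1 → posterior Inverse-Gamma(14/3, 507/80)
obs 7: x=5/4 → posterior Inverse-Gamma(31/6, 1059/160)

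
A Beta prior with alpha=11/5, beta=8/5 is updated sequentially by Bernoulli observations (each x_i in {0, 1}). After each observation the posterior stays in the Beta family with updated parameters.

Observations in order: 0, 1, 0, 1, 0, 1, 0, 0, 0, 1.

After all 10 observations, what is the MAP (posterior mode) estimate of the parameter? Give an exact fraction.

26/59

obs 1: x=0 → posterior Beta(11/5, 13/5)
obs 2: x=1 → posterior Beta(16/5, 13/5)
obs 3: x=0 → posterior Beta(16/5, 18/5)
obs 4: x=1 → posterior Beta(21/5, 18/5)
obs 5: x=0 → posterior Beta(21/5, 23/5)
obs 6: x=1 → posterior Beta(26/5, 23/5)
obs 7: x=0 → posterior Beta(26/5, 28/5)
obs 8: x=0 → posterior Beta(26/5, 33/5)
obs 9: x=0 → posterior Beta(26/5, 38/5)
obs 10: x=1 → posterior Beta(31/5, 38/5)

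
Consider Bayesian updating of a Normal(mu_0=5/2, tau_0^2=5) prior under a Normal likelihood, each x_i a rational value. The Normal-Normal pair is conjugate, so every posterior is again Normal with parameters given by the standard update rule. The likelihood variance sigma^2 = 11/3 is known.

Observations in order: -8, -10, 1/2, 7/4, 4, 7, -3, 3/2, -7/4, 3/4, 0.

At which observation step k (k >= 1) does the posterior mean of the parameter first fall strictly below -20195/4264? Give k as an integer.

obs 1: x=-8 → posterior Normal(-185/52, 55/26)
obs 2: x=-10 → posterior Normal(-485/82, 55/41)
obs 3: x=1/2 → posterior Normal(-235/56, 55/56)
obs 4: x=7/4 → posterior Normal(-835/284, 55/71)
obs 5: x=4 → posterior Normal(-595/344, 55/86)
obs 6: x=7 → posterior Normal(-175/404, 55/101)
obs 7: x=-3 → posterior Normal(-355/464, 55/116)
obs 8: x=3/2 → posterior Normal(-265/524, 55/131)
obs 9: x=-7/4 → posterior Normal(-185/292, 55/146)
obs 10: x=3/4 → posterior Normal(-325/644, 55/161)
obs 11: x=0 → posterior Normal(-325/704, 5/16)

k = 2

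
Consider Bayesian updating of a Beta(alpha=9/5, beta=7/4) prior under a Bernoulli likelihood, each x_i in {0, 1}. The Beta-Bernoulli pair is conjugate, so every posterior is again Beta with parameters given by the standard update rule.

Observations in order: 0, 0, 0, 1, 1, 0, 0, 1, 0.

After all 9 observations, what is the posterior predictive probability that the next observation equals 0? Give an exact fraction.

155/251

obs 1: x=0 → posterior Beta(9/5, 11/4)
obs 2: x=0 → posterior Beta(9/5, 15/4)
obs 3: x=0 → posterior Beta(9/5, 19/4)
obs 4: x=1 → posterior Beta(14/5, 19/4)
obs 5: x=1 → posterior Beta(19/5, 19/4)
obs 6: x=0 → posterior Beta(19/5, 23/4)
obs 7: x=0 → posterior Beta(19/5, 27/4)
obs 8: x=1 → posterior Beta(24/5, 27/4)
obs 9: x=0 → posterior Beta(24/5, 31/4)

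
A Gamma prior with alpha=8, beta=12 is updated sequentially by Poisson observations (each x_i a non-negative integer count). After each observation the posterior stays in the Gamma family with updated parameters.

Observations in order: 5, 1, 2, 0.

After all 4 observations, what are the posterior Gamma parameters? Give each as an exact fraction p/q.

obs 1: x=5 → posterior Gamma(13, 13)
obs 2: x=1 → posterior Gamma(14, 14)
obs 3: x=2 → posterior Gamma(16, 15)
obs 4: x=0 → posterior Gamma(16, 16)

alpha=16, beta=16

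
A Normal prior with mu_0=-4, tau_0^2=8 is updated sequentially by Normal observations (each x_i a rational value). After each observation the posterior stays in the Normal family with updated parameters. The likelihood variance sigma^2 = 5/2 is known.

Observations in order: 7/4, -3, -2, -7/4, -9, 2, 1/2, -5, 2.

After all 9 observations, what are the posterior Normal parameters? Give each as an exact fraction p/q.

obs 1: x=7/4 → posterior Normal(8/21, 40/21)
obs 2: x=-3 → posterior Normal(-40/37, 40/37)
obs 3: x=-2 → posterior Normal(-72/53, 40/53)
obs 4: x=-7/4 → posterior Normal(-100/69, 40/69)
obs 5: x=-9 → posterior Normal(-244/85, 8/17)
obs 6: x=2 → posterior Normal(-212/101, 40/101)
obs 7: x=1/2 → posterior Normal(-68/39, 40/117)
obs 8: x=-5 → posterior Normal(-284/133, 40/133)
obs 9: x=2 → posterior Normal(-252/149, 40/149)

mu_0=-252/149, tau_0^2=40/149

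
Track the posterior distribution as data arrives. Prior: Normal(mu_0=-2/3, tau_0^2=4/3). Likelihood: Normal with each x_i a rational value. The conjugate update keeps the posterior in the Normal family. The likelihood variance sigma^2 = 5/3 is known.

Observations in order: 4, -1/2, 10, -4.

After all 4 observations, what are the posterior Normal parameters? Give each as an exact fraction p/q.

mu_0=104/63, tau_0^2=20/63

obs 1: x=4 → posterior Normal(38/27, 20/27)
obs 2: x=-1/2 → posterior Normal(32/39, 20/39)
obs 3: x=10 → posterior Normal(152/51, 20/51)
obs 4: x=-4 → posterior Normal(104/63, 20/63)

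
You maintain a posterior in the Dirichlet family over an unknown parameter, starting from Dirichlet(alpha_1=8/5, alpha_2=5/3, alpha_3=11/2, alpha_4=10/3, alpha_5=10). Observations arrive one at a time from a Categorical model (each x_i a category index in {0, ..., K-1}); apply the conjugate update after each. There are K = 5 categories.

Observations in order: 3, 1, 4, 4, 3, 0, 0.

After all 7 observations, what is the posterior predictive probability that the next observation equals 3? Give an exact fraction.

obs 1: x=3 → posterior Dirichlet(8/5, 5/3, 11/2, 13/3, 10)
obs 2: x=1 → posterior Dirichlet(8/5, 8/3, 11/2, 13/3, 10)
obs 3: x=4 → posterior Dirichlet(8/5, 8/3, 11/2, 13/3, 11)
obs 4: x=4 → posterior Dirichlet(8/5, 8/3, 11/2, 13/3, 12)
obs 5: x=3 → posterior Dirichlet(8/5, 8/3, 11/2, 16/3, 12)
obs 6: x=0 → posterior Dirichlet(13/5, 8/3, 11/2, 16/3, 12)
obs 7: x=0 → posterior Dirichlet(18/5, 8/3, 11/2, 16/3, 12)

160/873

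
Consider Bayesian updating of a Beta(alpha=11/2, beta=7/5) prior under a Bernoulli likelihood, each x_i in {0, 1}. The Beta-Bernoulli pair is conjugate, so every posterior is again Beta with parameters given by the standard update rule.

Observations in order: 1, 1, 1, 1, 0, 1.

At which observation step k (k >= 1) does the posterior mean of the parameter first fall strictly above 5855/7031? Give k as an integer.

obs 1: x=1 → posterior Beta(13/2, 7/5)
obs 2: x=1 → posterior Beta(15/2, 7/5)
obs 3: x=1 → posterior Beta(17/2, 7/5)
obs 4: x=1 → posterior Beta(19/2, 7/5)
obs 5: x=0 → posterior Beta(19/2, 12/5)
obs 6: x=1 → posterior Beta(21/2, 12/5)

k = 2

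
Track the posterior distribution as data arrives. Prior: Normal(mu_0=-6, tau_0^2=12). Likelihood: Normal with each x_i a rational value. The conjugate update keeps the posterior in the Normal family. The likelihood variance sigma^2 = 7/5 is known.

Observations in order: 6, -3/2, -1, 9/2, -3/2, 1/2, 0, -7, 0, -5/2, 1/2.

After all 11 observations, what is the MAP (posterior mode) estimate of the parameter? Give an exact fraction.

-162/667

obs 1: x=6 → posterior Normal(318/67, 84/67)
obs 2: x=-3/2 → posterior Normal(228/127, 84/127)
obs 3: x=-1 → posterior Normal(168/187, 84/187)
obs 4: x=9/2 → posterior Normal(438/247, 84/247)
obs 5: x=-3/2 → posterior Normal(348/307, 84/307)
obs 6: x=1/2 → posterior Normal(378/367, 84/367)
obs 7: x=0 → posterior Normal(54/61, 12/61)
obs 8: x=-7 → posterior Normal(-42/487, 84/487)
obs 9: x=0 → posterior Normal(-42/547, 84/547)
obs 10: x=-5/2 → posterior Normal(-192/607, 84/607)
obs 11: x=1/2 → posterior Normal(-162/667, 84/667)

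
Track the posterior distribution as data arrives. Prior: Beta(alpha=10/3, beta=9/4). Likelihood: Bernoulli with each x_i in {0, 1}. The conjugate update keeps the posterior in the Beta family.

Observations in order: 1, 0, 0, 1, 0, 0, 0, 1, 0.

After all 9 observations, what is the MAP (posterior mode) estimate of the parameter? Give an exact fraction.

64/151

obs 1: x=1 → posterior Beta(13/3, 9/4)
obs 2: x=0 → posterior Beta(13/3, 13/4)
obs 3: x=0 → posterior Beta(13/3, 17/4)
obs 4: x=1 → posterior Beta(16/3, 17/4)
obs 5: x=0 → posterior Beta(16/3, 21/4)
obs 6: x=0 → posterior Beta(16/3, 25/4)
obs 7: x=0 → posterior Beta(16/3, 29/4)
obs 8: x=1 → posterior Beta(19/3, 29/4)
obs 9: x=0 → posterior Beta(19/3, 33/4)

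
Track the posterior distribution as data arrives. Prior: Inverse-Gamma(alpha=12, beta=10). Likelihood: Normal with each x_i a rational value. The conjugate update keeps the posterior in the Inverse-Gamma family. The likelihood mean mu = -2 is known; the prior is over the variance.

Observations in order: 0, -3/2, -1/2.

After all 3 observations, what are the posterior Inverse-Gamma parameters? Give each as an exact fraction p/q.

obs 1: x=0 → posterior Inverse-Gamma(25/2, 12)
obs 2: x=-3/2 → posterior Inverse-Gamma(13, 97/8)
obs 3: x=-1/2 → posterior Inverse-Gamma(27/2, 53/4)

alpha=27/2, beta=53/4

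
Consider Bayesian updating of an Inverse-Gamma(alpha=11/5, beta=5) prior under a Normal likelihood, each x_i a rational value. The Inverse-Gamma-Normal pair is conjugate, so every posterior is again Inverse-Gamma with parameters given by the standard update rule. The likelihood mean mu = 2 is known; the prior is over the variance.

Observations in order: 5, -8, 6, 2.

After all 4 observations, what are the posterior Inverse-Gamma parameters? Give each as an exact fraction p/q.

obs 1: x=5 → posterior Inverse-Gamma(27/10, 19/2)
obs 2: x=-8 → posterior Inverse-Gamma(16/5, 119/2)
obs 3: x=6 → posterior Inverse-Gamma(37/10, 135/2)
obs 4: x=2 → posterior Inverse-Gamma(21/5, 135/2)

alpha=21/5, beta=135/2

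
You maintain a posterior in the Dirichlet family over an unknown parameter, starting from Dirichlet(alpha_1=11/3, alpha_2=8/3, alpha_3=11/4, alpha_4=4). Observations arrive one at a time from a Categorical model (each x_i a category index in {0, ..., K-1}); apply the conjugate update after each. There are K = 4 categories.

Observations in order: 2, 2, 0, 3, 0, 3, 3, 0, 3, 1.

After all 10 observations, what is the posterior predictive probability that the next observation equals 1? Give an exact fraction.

obs 1: x=2 → posterior Dirichlet(11/3, 8/3, 15/4, 4)
obs 2: x=2 → posterior Dirichlet(11/3, 8/3, 19/4, 4)
obs 3: x=0 → posterior Dirichlet(14/3, 8/3, 19/4, 4)
obs 4: x=3 → posterior Dirichlet(14/3, 8/3, 19/4, 5)
obs 5: x=0 → posterior Dirichlet(17/3, 8/3, 19/4, 5)
obs 6: x=3 → posterior Dirichlet(17/3, 8/3, 19/4, 6)
obs 7: x=3 → posterior Dirichlet(17/3, 8/3, 19/4, 7)
obs 8: x=0 → posterior Dirichlet(20/3, 8/3, 19/4, 7)
obs 9: x=3 → posterior Dirichlet(20/3, 8/3, 19/4, 8)
obs 10: x=1 → posterior Dirichlet(20/3, 11/3, 19/4, 8)

44/277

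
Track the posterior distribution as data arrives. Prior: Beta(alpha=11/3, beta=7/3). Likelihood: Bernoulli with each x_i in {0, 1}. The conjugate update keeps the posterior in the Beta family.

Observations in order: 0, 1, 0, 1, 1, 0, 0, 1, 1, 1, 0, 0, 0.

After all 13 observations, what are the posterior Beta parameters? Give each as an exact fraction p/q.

obs 1: x=0 → posterior Beta(11/3, 10/3)
obs 2: x=1 → posterior Beta(14/3, 10/3)
obs 3: x=0 → posterior Beta(14/3, 13/3)
obs 4: x=1 → posterior Beta(17/3, 13/3)
obs 5: x=1 → posterior Beta(20/3, 13/3)
obs 6: x=0 → posterior Beta(20/3, 16/3)
obs 7: x=0 → posterior Beta(20/3, 19/3)
obs 8: x=1 → posterior Beta(23/3, 19/3)
obs 9: x=1 → posterior Beta(26/3, 19/3)
obs 10: x=1 → posterior Beta(29/3, 19/3)
obs 11: x=0 → posterior Beta(29/3, 22/3)
obs 12: x=0 → posterior Beta(29/3, 25/3)
obs 13: x=0 → posterior Beta(29/3, 28/3)

alpha=29/3, beta=28/3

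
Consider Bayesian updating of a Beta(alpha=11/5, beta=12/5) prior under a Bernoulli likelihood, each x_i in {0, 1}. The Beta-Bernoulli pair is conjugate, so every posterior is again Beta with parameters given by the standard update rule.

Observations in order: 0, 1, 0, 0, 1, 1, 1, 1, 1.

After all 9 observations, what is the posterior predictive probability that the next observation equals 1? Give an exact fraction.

obs 1: x=0 → posterior Beta(11/5, 17/5)
obs 2: x=1 → posterior Beta(16/5, 17/5)
obs 3: x=0 → posterior Beta(16/5, 22/5)
obs 4: x=0 → posterior Beta(16/5, 27/5)
obs 5: x=1 → posterior Beta(21/5, 27/5)
obs 6: x=1 → posterior Beta(26/5, 27/5)
obs 7: x=1 → posterior Beta(31/5, 27/5)
obs 8: x=1 → posterior Beta(36/5, 27/5)
obs 9: x=1 → posterior Beta(41/5, 27/5)

41/68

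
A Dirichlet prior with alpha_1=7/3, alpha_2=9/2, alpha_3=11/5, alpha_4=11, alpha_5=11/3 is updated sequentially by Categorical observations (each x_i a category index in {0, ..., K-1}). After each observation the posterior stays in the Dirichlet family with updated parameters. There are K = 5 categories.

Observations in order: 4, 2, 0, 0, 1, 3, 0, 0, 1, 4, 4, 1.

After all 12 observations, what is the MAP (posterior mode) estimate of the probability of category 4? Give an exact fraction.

170/921

obs 1: x=4 → posterior Dirichlet(7/3, 9/2, 11/5, 11, 14/3)
obs 2: x=2 → posterior Dirichlet(7/3, 9/2, 16/5, 11, 14/3)
obs 3: x=0 → posterior Dirichlet(10/3, 9/2, 16/5, 11, 14/3)
obs 4: x=0 → posterior Dirichlet(13/3, 9/2, 16/5, 11, 14/3)
obs 5: x=1 → posterior Dirichlet(13/3, 11/2, 16/5, 11, 14/3)
obs 6: x=3 → posterior Dirichlet(13/3, 11/2, 16/5, 12, 14/3)
obs 7: x=0 → posterior Dirichlet(16/3, 11/2, 16/5, 12, 14/3)
obs 8: x=0 → posterior Dirichlet(19/3, 11/2, 16/5, 12, 14/3)
obs 9: x=1 → posterior Dirichlet(19/3, 13/2, 16/5, 12, 14/3)
obs 10: x=4 → posterior Dirichlet(19/3, 13/2, 16/5, 12, 17/3)
obs 11: x=4 → posterior Dirichlet(19/3, 13/2, 16/5, 12, 20/3)
obs 12: x=1 → posterior Dirichlet(19/3, 15/2, 16/5, 12, 20/3)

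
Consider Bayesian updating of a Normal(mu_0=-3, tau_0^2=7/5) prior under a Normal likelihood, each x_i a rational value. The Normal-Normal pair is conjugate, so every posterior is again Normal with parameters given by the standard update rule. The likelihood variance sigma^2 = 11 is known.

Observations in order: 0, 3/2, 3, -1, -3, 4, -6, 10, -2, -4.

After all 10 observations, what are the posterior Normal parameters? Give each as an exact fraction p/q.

obs 1: x=0 → posterior Normal(-165/62, 77/62)
obs 2: x=3/2 → posterior Normal(-103/46, 77/69)
obs 3: x=3 → posterior Normal(-267/152, 77/76)
obs 4: x=-1 → posterior Normal(-281/166, 77/83)
obs 5: x=-3 → posterior Normal(-323/180, 77/90)
obs 6: x=4 → posterior Normal(-267/194, 77/97)
obs 7: x=-6 → posterior Normal(-27/16, 77/104)
obs 8: x=10 → posterior Normal(-211/222, 77/111)
obs 9: x=-2 → posterior Normal(-239/236, 77/118)
obs 10: x=-4 → posterior Normal(-59/50, 77/125)

mu_0=-59/50, tau_0^2=77/125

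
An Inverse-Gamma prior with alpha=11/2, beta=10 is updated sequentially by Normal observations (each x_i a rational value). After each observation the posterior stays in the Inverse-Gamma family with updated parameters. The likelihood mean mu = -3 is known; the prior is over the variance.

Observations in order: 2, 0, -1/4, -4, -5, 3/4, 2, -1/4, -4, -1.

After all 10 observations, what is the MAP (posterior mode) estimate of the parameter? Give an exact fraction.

1891/368

obs 1: x=2 → posterior Inverse-Gamma(6, 45/2)
obs 2: x=0 → posterior Inverse-Gamma(13/2, 27)
obs 3: x=-1/4 → posterior Inverse-Gamma(7, 985/32)
obs 4: x=-4 → posterior Inverse-Gamma(15/2, 1001/32)
obs 5: x=-5 → posterior Inverse-Gamma(8, 1065/32)
obs 6: x=3/4 → posterior Inverse-Gamma(17/2, 645/16)
obs 7: x=2 → posterior Inverse-Gamma(9, 845/16)
obs 8: x=-1/4 → posterior Inverse-Gamma(19/2, 1811/32)
obs 9: x=-4 → posterior Inverse-Gamma(10, 1827/32)
obs 10: x=-1 → posterior Inverse-Gamma(21/2, 1891/32)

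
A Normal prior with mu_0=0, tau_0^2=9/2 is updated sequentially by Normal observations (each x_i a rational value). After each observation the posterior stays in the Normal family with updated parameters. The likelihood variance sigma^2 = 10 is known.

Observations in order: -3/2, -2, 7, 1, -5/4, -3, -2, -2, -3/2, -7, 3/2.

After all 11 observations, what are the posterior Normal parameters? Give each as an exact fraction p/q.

obs 1: x=-3/2 → posterior Normal(-27/58, 90/29)
obs 2: x=-2 → posterior Normal(-63/76, 45/19)
obs 3: x=7 → posterior Normal(63/94, 90/47)
obs 4: x=1 → posterior Normal(81/112, 45/28)
obs 5: x=-5/4 → posterior Normal(9/20, 18/13)
obs 6: x=-3 → posterior Normal(9/296, 45/37)
obs 7: x=-2 → posterior Normal(-63/332, 90/83)
obs 8: x=-2 → posterior Normal(-135/368, 45/46)
obs 9: x=-3/2 → posterior Normal(-189/404, 90/101)
obs 10: x=-7 → posterior Normal(-441/440, 9/11)
obs 11: x=3/2 → posterior Normal(-387/476, 90/119)

mu_0=-387/476, tau_0^2=90/119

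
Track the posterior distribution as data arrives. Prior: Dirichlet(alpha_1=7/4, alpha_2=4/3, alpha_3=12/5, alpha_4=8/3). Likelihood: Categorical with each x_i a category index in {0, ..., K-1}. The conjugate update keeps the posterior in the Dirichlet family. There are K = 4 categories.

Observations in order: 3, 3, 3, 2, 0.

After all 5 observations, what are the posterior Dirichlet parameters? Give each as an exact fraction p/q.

obs 1: x=3 → posterior Dirichlet(7/4, 4/3, 12/5, 11/3)
obs 2: x=3 → posterior Dirichlet(7/4, 4/3, 12/5, 14/3)
obs 3: x=3 → posterior Dirichlet(7/4, 4/3, 12/5, 17/3)
obs 4: x=2 → posterior Dirichlet(7/4, 4/3, 17/5, 17/3)
obs 5: x=0 → posterior Dirichlet(11/4, 4/3, 17/5, 17/3)

alpha_1=11/4, alpha_2=4/3, alpha_3=17/5, alpha_4=17/3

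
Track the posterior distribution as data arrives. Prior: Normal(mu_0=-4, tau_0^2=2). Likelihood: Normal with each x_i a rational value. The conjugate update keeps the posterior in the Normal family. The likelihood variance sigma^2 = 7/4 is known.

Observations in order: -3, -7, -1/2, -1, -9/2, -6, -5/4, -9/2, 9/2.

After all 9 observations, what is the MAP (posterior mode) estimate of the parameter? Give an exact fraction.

-214/79

obs 1: x=-3 → posterior Normal(-52/15, 14/15)
obs 2: x=-7 → posterior Normal(-108/23, 14/23)
obs 3: x=-1/2 → posterior Normal(-112/31, 14/31)
obs 4: x=-1 → posterior Normal(-40/13, 14/39)
obs 5: x=-9/2 → posterior Normal(-156/47, 14/47)
obs 6: x=-6 → posterior Normal(-204/55, 14/55)
obs 7: x=-5/4 → posterior Normal(-214/63, 2/9)
obs 8: x=-9/2 → posterior Normal(-250/71, 14/71)
obs 9: x=9/2 → posterior Normal(-214/79, 14/79)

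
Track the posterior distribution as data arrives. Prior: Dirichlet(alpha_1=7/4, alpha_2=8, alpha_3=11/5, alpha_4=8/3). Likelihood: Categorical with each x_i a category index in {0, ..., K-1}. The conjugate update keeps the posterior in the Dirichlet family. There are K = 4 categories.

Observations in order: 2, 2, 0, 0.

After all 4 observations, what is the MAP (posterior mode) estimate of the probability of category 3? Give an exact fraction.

obs 1: x=2 → posterior Dirichlet(7/4, 8, 16/5, 8/3)
obs 2: x=2 → posterior Dirichlet(7/4, 8, 21/5, 8/3)
obs 3: x=0 → posterior Dirichlet(11/4, 8, 21/5, 8/3)
obs 4: x=0 → posterior Dirichlet(15/4, 8, 21/5, 8/3)

100/877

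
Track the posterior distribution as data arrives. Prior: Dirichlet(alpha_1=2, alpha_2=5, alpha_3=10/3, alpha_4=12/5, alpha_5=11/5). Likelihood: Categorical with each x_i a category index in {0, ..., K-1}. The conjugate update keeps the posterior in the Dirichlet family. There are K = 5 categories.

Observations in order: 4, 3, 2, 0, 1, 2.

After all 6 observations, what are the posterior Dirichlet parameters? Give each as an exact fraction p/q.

alpha_1=3, alpha_2=6, alpha_3=16/3, alpha_4=17/5, alpha_5=16/5

obs 1: x=4 → posterior Dirichlet(2, 5, 10/3, 12/5, 16/5)
obs 2: x=3 → posterior Dirichlet(2, 5, 10/3, 17/5, 16/5)
obs 3: x=2 → posterior Dirichlet(2, 5, 13/3, 17/5, 16/5)
obs 4: x=0 → posterior Dirichlet(3, 5, 13/3, 17/5, 16/5)
obs 5: x=1 → posterior Dirichlet(3, 6, 13/3, 17/5, 16/5)
obs 6: x=2 → posterior Dirichlet(3, 6, 16/3, 17/5, 16/5)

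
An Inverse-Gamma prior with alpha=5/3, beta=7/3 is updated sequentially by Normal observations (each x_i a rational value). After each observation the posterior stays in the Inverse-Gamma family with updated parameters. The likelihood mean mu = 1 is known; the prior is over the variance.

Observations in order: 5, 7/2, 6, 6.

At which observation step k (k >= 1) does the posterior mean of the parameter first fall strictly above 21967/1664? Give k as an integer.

k = 4

obs 1: x=5 → posterior Inverse-Gamma(13/6, 31/3)
obs 2: x=7/2 → posterior Inverse-Gamma(8/3, 323/24)
obs 3: x=6 → posterior Inverse-Gamma(19/6, 623/24)
obs 4: x=6 → posterior Inverse-Gamma(11/3, 923/24)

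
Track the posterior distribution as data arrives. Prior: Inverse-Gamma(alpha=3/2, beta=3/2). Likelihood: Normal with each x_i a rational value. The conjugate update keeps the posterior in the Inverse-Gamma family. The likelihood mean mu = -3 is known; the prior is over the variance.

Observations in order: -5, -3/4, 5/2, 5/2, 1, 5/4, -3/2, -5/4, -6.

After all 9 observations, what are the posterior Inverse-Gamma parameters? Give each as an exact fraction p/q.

alpha=6, beta=1935/32

obs 1: x=-5 → posterior Inverse-Gamma(2, 7/2)
obs 2: x=-3/4 → posterior Inverse-Gamma(5/2, 193/32)
obs 3: x=5/2 → posterior Inverse-Gamma(3, 677/32)
obs 4: x=5/2 → posterior Inverse-Gamma(7/2, 1161/32)
obs 5: x=1 → posterior Inverse-Gamma(4, 1417/32)
obs 6: x=5/4 → posterior Inverse-Gamma(9/2, 853/16)
obs 7: x=-3/2 → posterior Inverse-Gamma(5, 871/16)
obs 8: x=-5/4 → posterior Inverse-Gamma(11/2, 1791/32)
obs 9: x=-6 → posterior Inverse-Gamma(6, 1935/32)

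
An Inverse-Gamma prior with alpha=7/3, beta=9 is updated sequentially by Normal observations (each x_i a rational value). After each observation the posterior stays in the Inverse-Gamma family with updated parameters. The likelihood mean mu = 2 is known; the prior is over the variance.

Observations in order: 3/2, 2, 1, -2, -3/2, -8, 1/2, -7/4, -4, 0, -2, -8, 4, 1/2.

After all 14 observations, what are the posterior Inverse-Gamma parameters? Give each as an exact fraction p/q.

alpha=28/3, beta=5217/32

obs 1: x=3/2 → posterior Inverse-Gamma(17/6, 73/8)
obs 2: x=2 → posterior Inverse-Gamma(10/3, 73/8)
obs 3: x=1 → posterior Inverse-Gamma(23/6, 77/8)
obs 4: x=-2 → posterior Inverse-Gamma(13/3, 141/8)
obs 5: x=-3/2 → posterior Inverse-Gamma(29/6, 95/4)
obs 6: x=-8 → posterior Inverse-Gamma(16/3, 295/4)
obs 7: x=1/2 → posterior Inverse-Gamma(35/6, 599/8)
obs 8: x=-7/4 → posterior Inverse-Gamma(19/3, 2621/32)
obs 9: x=-4 → posterior Inverse-Gamma(41/6, 3197/32)
obs 10: x=0 → posterior Inverse-Gamma(22/3, 3261/32)
obs 11: x=-2 → posterior Inverse-Gamma(47/6, 3517/32)
obs 12: x=-8 → posterior Inverse-Gamma(25/3, 5117/32)
obs 13: x=4 → posterior Inverse-Gamma(53/6, 5181/32)
obs 14: x=1/2 → posterior Inverse-Gamma(28/3, 5217/32)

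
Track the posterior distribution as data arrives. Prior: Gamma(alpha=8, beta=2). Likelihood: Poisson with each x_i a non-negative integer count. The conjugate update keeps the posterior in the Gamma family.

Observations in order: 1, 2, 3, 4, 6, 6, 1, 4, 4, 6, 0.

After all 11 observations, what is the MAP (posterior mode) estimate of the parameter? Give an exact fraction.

obs 1: x=1 → posterior Gamma(9, 3)
obs 2: x=2 → posterior Gamma(11, 4)
obs 3: x=3 → posterior Gamma(14, 5)
obs 4: x=4 → posterior Gamma(18, 6)
obs 5: x=6 → posterior Gamma(24, 7)
obs 6: x=6 → posterior Gamma(30, 8)
obs 7: x=1 → posterior Gamma(31, 9)
obs 8: x=4 → posterior Gamma(35, 10)
obs 9: x=4 → posterior Gamma(39, 11)
obs 10: x=6 → posterior Gamma(45, 12)
obs 11: x=0 → posterior Gamma(45, 13)

44/13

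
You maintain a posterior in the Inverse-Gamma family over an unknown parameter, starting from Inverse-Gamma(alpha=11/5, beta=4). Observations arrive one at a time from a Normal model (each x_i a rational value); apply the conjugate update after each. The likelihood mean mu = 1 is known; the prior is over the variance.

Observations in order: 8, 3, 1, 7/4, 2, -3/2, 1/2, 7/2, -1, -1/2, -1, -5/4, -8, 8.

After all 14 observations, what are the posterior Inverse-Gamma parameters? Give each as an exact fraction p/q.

alpha=46/5, beta=1765/16

obs 1: x=8 → posterior Inverse-Gamma(27/10, 57/2)
obs 2: x=3 → posterior Inverse-Gamma(16/5, 61/2)
obs 3: x=1 → posterior Inverse-Gamma(37/10, 61/2)
obs 4: x=7/4 → posterior Inverse-Gamma(21/5, 985/32)
obs 5: x=2 → posterior Inverse-Gamma(47/10, 1001/32)
obs 6: x=-3/2 → posterior Inverse-Gamma(26/5, 1101/32)
obs 7: x=1/2 → posterior Inverse-Gamma(57/10, 1105/32)
obs 8: x=7/2 → posterior Inverse-Gamma(31/5, 1205/32)
obs 9: x=-1 → posterior Inverse-Gamma(67/10, 1269/32)
obs 10: x=-1/2 → posterior Inverse-Gamma(36/5, 1305/32)
obs 11: x=-1 → posterior Inverse-Gamma(77/10, 1369/32)
obs 12: x=-5/4 → posterior Inverse-Gamma(41/5, 725/16)
obs 13: x=-8 → posterior Inverse-Gamma(87/10, 1373/16)
obs 14: x=8 → posterior Inverse-Gamma(46/5, 1765/16)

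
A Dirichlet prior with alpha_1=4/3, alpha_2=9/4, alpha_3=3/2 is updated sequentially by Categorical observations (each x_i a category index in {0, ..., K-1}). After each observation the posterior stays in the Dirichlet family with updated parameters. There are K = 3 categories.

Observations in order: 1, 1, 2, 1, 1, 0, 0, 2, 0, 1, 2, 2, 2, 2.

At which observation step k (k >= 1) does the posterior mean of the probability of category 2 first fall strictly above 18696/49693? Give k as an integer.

k = 14

obs 1: x=1 → posterior Dirichlet(4/3, 13/4, 3/2)
obs 2: x=1 → posterior Dirichlet(4/3, 17/4, 3/2)
obs 3: x=2 → posterior Dirichlet(4/3, 17/4, 5/2)
obs 4: x=1 → posterior Dirichlet(4/3, 21/4, 5/2)
obs 5: x=1 → posterior Dirichlet(4/3, 25/4, 5/2)
obs 6: x=0 → posterior Dirichlet(7/3, 25/4, 5/2)
obs 7: x=0 → posterior Dirichlet(10/3, 25/4, 5/2)
obs 8: x=2 → posterior Dirichlet(10/3, 25/4, 7/2)
obs 9: x=0 → posterior Dirichlet(13/3, 25/4, 7/2)
obs 10: x=1 → posterior Dirichlet(13/3, 29/4, 7/2)
obs 11: x=2 → posterior Dirichlet(13/3, 29/4, 9/2)
obs 12: x=2 → posterior Dirichlet(13/3, 29/4, 11/2)
obs 13: x=2 → posterior Dirichlet(13/3, 29/4, 13/2)
obs 14: x=2 → posterior Dirichlet(13/3, 29/4, 15/2)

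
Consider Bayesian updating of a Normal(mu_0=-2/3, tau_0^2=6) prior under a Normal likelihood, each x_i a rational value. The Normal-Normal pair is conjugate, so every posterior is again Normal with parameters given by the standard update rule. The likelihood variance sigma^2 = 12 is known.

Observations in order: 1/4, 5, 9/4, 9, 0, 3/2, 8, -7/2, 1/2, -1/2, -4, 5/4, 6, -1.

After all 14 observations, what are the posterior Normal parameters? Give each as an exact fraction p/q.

obs 1: x=1/4 → posterior Normal(-13/36, 4)
obs 2: x=5 → posterior Normal(47/48, 3)
obs 3: x=9/4 → posterior Normal(37/30, 12/5)
obs 4: x=9 → posterior Normal(91/36, 2)
obs 5: x=0 → posterior Normal(13/6, 12/7)
obs 6: x=3/2 → posterior Normal(25/12, 3/2)
obs 7: x=8 → posterior Normal(74/27, 4/3)
obs 8: x=-7/2 → posterior Normal(127/60, 6/5)
obs 9: x=1/2 → posterior Normal(65/33, 12/11)
obs 10: x=-1/2 → posterior Normal(127/72, 1)
obs 11: x=-4 → posterior Normal(103/78, 12/13)
obs 12: x=5/4 → posterior Normal(221/168, 6/7)
obs 13: x=6 → posterior Normal(293/180, 4/5)
obs 14: x=-1 → posterior Normal(281/192, 3/4)

mu_0=281/192, tau_0^2=3/4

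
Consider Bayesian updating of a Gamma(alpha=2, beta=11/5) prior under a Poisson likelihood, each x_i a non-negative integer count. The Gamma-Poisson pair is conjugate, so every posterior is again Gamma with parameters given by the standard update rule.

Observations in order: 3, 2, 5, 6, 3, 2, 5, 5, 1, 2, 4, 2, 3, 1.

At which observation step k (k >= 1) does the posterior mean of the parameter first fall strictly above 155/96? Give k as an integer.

k = 2

obs 1: x=3 → posterior Gamma(5, 16/5)
obs 2: x=2 → posterior Gamma(7, 21/5)
obs 3: x=5 → posterior Gamma(12, 26/5)
obs 4: x=6 → posterior Gamma(18, 31/5)
obs 5: x=3 → posterior Gamma(21, 36/5)
obs 6: x=2 → posterior Gamma(23, 41/5)
obs 7: x=5 → posterior Gamma(28, 46/5)
obs 8: x=5 → posterior Gamma(33, 51/5)
obs 9: x=1 → posterior Gamma(34, 56/5)
obs 10: x=2 → posterior Gamma(36, 61/5)
obs 11: x=4 → posterior Gamma(40, 66/5)
obs 12: x=2 → posterior Gamma(42, 71/5)
obs 13: x=3 → posterior Gamma(45, 76/5)
obs 14: x=1 → posterior Gamma(46, 81/5)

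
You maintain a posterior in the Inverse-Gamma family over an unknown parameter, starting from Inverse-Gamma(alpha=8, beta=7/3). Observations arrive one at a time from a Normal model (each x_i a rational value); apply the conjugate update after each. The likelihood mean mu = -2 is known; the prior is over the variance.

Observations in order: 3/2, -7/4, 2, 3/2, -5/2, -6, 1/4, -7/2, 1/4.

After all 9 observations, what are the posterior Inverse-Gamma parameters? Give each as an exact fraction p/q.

alpha=25/2, beta=3545/96

obs 1: x=3/2 → posterior Inverse-Gamma(17/2, 203/24)
obs 2: x=-7/4 → posterior Inverse-Gamma(9, 815/96)
obs 3: x=2 → posterior Inverse-Gamma(19/2, 1583/96)
obs 4: x=3/2 → posterior Inverse-Gamma(10, 2171/96)
obs 5: x=-5/2 → posterior Inverse-Gamma(21/2, 2183/96)
obs 6: x=-6 → posterior Inverse-Gamma(11, 2951/96)
obs 7: x=1/4 → posterior Inverse-Gamma(23/2, 1597/48)
obs 8: x=-7/2 → posterior Inverse-Gamma(12, 1651/48)
obs 9: x=1/4 → posterior Inverse-Gamma(25/2, 3545/96)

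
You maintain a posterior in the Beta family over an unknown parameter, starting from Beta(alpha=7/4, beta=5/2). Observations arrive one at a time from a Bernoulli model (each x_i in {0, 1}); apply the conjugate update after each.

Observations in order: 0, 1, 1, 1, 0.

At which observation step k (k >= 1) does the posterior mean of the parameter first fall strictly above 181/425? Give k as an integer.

k = 2

obs 1: x=0 → posterior Beta(7/4, 7/2)
obs 2: x=1 → posterior Beta(11/4, 7/2)
obs 3: x=1 → posterior Beta(15/4, 7/2)
obs 4: x=1 → posterior Beta(19/4, 7/2)
obs 5: x=0 → posterior Beta(19/4, 9/2)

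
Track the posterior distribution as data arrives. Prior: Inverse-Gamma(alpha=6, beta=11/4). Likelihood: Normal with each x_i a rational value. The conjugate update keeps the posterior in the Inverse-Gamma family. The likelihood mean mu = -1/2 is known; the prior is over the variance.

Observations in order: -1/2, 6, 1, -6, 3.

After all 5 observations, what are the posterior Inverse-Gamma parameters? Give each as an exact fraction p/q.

obs 1: x=-1/2 → posterior Inverse-Gamma(13/2, 11/4)
obs 2: x=6 → posterior Inverse-Gamma(7, 191/8)
obs 3: x=1 → posterior Inverse-Gamma(15/2, 25)
obs 4: x=-6 → posterior Inverse-Gamma(8, 321/8)
obs 5: x=3 → posterior Inverse-Gamma(17/2, 185/4)

alpha=17/2, beta=185/4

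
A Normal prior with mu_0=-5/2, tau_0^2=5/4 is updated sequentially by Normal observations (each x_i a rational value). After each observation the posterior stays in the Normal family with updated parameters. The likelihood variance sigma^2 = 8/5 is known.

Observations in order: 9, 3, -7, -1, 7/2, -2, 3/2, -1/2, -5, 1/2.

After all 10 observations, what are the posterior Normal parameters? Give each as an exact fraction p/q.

mu_0=-5/47, tau_0^2=20/141

obs 1: x=9 → posterior Normal(145/57, 40/57)
obs 2: x=3 → posterior Normal(110/41, 20/41)
obs 3: x=-7 → posterior Normal(45/107, 40/107)
obs 4: x=-1 → posterior Normal(5/33, 10/33)
obs 5: x=7/2 → posterior Normal(215/314, 40/157)
obs 6: x=-2 → posterior Normal(115/364, 20/91)
obs 7: x=3/2 → posterior Normal(95/207, 40/207)
obs 8: x=-1/2 → posterior Normal(165/464, 5/29)
obs 9: x=-5 → posterior Normal(-85/514, 40/257)
obs 10: x=1/2 → posterior Normal(-5/47, 20/141)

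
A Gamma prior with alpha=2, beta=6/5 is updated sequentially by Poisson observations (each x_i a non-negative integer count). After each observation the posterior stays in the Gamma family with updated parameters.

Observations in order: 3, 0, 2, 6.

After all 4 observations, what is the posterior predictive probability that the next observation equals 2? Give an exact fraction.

5644622786538500710400/23465261991844685929951

obs 1: x=3 → posterior Gamma(5, 11/5)
obs 2: x=0 → posterior Gamma(5, 16/5)
obs 3: x=2 → posterior Gamma(7, 21/5)
obs 4: x=6 → posterior Gamma(13, 26/5)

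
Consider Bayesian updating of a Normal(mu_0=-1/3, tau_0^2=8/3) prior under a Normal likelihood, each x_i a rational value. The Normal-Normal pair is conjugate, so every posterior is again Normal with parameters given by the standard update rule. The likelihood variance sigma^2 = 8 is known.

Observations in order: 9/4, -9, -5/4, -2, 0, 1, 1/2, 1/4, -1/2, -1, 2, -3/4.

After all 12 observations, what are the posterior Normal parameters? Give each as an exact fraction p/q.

obs 1: x=9/4 → posterior Normal(5/16, 2)
obs 2: x=-9 → posterior Normal(-31/20, 8/5)
obs 3: x=-5/4 → posterior Normal(-3/2, 4/3)
obs 4: x=-2 → posterior Normal(-11/7, 8/7)
obs 5: x=0 → posterior Normal(-11/8, 1)
obs 6: x=1 → posterior Normal(-10/9, 8/9)
obs 7: x=1/2 → posterior Normal(-19/20, 4/5)
obs 8: x=1/4 → posterior Normal(-37/44, 8/11)
obs 9: x=-1/2 → posterior Normal(-13/16, 2/3)
obs 10: x=-1 → posterior Normal(-43/52, 8/13)
obs 11: x=2 → posterior Normal(-5/8, 4/7)
obs 12: x=-3/4 → posterior Normal(-19/30, 8/15)

mu_0=-19/30, tau_0^2=8/15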